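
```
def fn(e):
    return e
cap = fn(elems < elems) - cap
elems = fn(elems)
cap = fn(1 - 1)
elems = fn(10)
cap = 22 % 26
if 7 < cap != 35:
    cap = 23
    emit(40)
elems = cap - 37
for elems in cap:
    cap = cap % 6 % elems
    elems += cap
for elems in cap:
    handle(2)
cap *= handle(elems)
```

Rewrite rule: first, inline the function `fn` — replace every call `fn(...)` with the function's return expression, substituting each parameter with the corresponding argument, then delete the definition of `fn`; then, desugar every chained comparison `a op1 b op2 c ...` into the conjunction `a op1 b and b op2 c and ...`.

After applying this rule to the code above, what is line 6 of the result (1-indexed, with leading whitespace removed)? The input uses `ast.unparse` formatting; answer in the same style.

Transformed code:
cap = (elems < elems) - cap
elems = elems
cap = 1 - 1
elems = 10
cap = 22 % 26
if 7 < cap and cap != 35:
    cap = 23
    emit(40)
elems = cap - 37
for elems in cap:
    cap = cap % 6 % elems
    elems += cap
for elems in cap:
    handle(2)
cap *= handle(elems)

if 7 < cap and cap != 35:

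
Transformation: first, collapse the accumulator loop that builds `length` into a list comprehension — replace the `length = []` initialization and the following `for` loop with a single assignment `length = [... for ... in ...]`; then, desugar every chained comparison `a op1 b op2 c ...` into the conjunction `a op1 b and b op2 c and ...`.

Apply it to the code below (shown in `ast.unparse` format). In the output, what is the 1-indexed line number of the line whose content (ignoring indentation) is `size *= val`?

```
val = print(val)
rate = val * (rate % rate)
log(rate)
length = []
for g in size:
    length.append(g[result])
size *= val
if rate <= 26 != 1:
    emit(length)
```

Transformed code:
val = print(val)
rate = val * (rate % rate)
log(rate)
length = [g[result] for g in size]
size *= val
if rate <= 26 and 26 != 1:
    emit(length)

5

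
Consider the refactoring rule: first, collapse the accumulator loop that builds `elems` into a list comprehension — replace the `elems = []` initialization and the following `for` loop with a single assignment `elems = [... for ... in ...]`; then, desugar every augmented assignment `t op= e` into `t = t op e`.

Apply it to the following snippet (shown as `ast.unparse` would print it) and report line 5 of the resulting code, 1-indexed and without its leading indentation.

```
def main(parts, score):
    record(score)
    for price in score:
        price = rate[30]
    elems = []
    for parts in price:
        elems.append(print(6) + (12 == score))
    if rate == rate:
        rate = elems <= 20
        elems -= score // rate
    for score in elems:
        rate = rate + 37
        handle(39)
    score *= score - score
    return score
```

elems = [print(6) + (12 == score) for parts in price]

Transformed code:
def main(parts, score):
    record(score)
    for price in score:
        price = rate[30]
    elems = [print(6) + (12 == score) for parts in price]
    if rate == rate:
        rate = elems <= 20
        elems = elems - score // rate
    for score in elems:
        rate = rate + 37
        handle(39)
    score = score * (score - score)
    return score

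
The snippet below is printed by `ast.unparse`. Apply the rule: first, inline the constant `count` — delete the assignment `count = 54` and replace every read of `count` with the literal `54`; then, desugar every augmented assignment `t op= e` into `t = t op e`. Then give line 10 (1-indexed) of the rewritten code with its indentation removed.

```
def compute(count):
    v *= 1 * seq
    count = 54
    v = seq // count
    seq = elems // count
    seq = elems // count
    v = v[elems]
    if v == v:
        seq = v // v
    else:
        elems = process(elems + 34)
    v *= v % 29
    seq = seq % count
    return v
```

elems = process(elems + 34)

Transformed code:
def compute(count):
    v = v * (1 * seq)
    v = seq // 54
    seq = elems // 54
    seq = elems // 54
    v = v[elems]
    if v == v:
        seq = v // v
    else:
        elems = process(elems + 34)
    v = v * (v % 29)
    seq = seq % 54
    return v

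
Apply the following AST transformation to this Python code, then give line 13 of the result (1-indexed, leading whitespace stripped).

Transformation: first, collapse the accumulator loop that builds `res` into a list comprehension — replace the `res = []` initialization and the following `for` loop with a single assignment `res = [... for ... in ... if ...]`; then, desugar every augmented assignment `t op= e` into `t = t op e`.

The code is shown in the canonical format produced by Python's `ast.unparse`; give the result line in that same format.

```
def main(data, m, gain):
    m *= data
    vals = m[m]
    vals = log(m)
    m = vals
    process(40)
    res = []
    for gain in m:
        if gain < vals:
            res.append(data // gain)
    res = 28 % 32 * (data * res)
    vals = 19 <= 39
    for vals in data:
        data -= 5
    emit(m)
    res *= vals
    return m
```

res = res * vals

Transformed code:
def main(data, m, gain):
    m = m * data
    vals = m[m]
    vals = log(m)
    m = vals
    process(40)
    res = [data // gain for gain in m if gain < vals]
    res = 28 % 32 * (data * res)
    vals = 19 <= 39
    for vals in data:
        data = data - 5
    emit(m)
    res = res * vals
    return m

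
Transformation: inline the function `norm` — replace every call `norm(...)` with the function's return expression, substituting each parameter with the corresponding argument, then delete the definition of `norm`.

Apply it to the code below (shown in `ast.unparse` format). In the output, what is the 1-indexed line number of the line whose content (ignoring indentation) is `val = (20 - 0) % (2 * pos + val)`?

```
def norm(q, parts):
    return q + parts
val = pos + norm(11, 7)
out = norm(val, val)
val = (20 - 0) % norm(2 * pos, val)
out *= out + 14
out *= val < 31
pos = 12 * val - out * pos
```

3

Transformed code:
val = pos + (11 + 7)
out = val + val
val = (20 - 0) % (2 * pos + val)
out *= out + 14
out *= val < 31
pos = 12 * val - out * pos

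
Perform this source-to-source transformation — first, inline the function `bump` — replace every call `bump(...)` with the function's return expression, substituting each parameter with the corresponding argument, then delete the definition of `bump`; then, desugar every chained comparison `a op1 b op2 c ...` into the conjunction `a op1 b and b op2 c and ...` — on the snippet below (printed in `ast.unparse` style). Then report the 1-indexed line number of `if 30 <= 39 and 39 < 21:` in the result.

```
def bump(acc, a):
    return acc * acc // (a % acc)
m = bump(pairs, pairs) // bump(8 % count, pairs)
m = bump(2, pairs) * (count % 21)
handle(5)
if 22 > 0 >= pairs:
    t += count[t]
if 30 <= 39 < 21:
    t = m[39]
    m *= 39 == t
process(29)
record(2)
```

Transformed code:
m = pairs * pairs // (pairs % pairs) // (8 % count * (8 % count) // (pairs % (8 % count)))
m = 2 * 2 // (pairs % 2) * (count % 21)
handle(5)
if 22 > 0 and 0 >= pairs:
    t += count[t]
if 30 <= 39 and 39 < 21:
    t = m[39]
    m *= 39 == t
process(29)
record(2)

6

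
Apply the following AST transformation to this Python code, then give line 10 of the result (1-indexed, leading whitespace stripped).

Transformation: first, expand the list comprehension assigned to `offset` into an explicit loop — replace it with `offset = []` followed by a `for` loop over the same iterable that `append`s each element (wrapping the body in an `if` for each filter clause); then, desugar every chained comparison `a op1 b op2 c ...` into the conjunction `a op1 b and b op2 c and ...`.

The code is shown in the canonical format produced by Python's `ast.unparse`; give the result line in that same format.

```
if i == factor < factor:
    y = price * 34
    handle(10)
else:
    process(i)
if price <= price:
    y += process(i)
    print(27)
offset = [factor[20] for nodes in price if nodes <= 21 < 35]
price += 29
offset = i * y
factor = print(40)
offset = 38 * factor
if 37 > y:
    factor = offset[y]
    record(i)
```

for nodes in price:

Transformed code:
if i == factor and factor < factor:
    y = price * 34
    handle(10)
else:
    process(i)
if price <= price:
    y += process(i)
    print(27)
offset = []
for nodes in price:
    if nodes <= 21 and 21 < 35:
        offset.append(factor[20])
price += 29
offset = i * y
factor = print(40)
offset = 38 * factor
if 37 > y:
    factor = offset[y]
    record(i)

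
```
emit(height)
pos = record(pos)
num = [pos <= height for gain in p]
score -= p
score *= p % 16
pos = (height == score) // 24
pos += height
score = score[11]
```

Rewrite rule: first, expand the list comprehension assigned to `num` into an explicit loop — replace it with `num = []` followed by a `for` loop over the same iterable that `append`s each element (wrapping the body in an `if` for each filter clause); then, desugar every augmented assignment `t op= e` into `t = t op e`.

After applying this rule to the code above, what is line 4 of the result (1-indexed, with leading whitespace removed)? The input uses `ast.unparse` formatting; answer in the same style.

for gain in p:

Transformed code:
emit(height)
pos = record(pos)
num = []
for gain in p:
    num.append(pos <= height)
score = score - p
score = score * (p % 16)
pos = (height == score) // 24
pos = pos + height
score = score[11]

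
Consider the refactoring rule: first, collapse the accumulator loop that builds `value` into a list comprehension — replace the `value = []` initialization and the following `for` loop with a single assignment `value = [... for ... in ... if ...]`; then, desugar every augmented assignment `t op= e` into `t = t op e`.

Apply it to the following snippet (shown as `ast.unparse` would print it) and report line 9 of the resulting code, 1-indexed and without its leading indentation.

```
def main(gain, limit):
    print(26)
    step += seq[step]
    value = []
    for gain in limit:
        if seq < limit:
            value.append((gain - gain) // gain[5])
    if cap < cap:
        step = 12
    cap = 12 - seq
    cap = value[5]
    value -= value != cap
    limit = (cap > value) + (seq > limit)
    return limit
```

value = value - (value != cap)

Transformed code:
def main(gain, limit):
    print(26)
    step = step + seq[step]
    value = [(gain - gain) // gain[5] for gain in limit if seq < limit]
    if cap < cap:
        step = 12
    cap = 12 - seq
    cap = value[5]
    value = value - (value != cap)
    limit = (cap > value) + (seq > limit)
    return limit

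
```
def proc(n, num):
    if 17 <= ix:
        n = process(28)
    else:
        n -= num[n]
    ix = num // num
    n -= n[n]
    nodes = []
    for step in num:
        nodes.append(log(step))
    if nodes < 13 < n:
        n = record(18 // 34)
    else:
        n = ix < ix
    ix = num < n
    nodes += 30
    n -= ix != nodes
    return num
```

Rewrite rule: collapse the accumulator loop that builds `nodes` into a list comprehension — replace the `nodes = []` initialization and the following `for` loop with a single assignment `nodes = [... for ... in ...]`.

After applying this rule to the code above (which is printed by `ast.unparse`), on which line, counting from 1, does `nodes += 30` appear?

Transformed code:
def proc(n, num):
    if 17 <= ix:
        n = process(28)
    else:
        n -= num[n]
    ix = num // num
    n -= n[n]
    nodes = [log(step) for step in num]
    if nodes < 13 < n:
        n = record(18 // 34)
    else:
        n = ix < ix
    ix = num < n
    nodes += 30
    n -= ix != nodes
    return num

14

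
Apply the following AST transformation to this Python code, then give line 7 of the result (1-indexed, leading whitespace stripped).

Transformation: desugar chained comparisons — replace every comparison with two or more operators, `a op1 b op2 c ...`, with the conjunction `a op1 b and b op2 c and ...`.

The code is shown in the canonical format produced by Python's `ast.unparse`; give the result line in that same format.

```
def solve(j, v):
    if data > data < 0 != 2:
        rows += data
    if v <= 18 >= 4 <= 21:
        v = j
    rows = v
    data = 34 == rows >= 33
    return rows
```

data = 34 == rows and rows >= 33

Transformed code:
def solve(j, v):
    if data > data and data < 0 and (0 != 2):
        rows += data
    if v <= 18 and 18 >= 4 and (4 <= 21):
        v = j
    rows = v
    data = 34 == rows and rows >= 33
    return rows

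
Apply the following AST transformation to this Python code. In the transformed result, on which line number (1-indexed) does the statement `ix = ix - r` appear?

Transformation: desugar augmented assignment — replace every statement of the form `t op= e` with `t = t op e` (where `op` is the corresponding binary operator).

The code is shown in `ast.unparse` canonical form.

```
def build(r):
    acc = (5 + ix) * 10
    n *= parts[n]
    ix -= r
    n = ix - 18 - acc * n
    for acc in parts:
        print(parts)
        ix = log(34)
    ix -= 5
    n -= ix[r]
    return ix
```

4

Transformed code:
def build(r):
    acc = (5 + ix) * 10
    n = n * parts[n]
    ix = ix - r
    n = ix - 18 - acc * n
    for acc in parts:
        print(parts)
        ix = log(34)
    ix = ix - 5
    n = n - ix[r]
    return ix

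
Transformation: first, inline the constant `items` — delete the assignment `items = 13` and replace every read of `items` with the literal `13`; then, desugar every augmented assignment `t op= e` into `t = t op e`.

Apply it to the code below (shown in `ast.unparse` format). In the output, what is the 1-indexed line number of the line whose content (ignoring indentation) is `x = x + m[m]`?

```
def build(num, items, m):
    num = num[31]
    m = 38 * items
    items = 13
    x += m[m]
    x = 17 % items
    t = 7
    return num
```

Transformed code:
def build(num, items, m):
    num = num[31]
    m = 38 * 13
    x = x + m[m]
    x = 17 % 13
    t = 7
    return num

4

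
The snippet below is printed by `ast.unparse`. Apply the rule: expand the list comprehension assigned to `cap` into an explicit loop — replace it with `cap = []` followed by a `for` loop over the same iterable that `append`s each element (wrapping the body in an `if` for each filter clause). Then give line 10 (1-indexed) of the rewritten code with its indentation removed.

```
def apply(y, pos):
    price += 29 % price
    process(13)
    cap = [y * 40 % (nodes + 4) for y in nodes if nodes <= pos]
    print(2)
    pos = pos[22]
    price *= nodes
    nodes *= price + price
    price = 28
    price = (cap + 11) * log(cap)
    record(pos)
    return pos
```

Transformed code:
def apply(y, pos):
    price += 29 % price
    process(13)
    cap = []
    for y in nodes:
        if nodes <= pos:
            cap.append(y * 40 % (nodes + 4))
    print(2)
    pos = pos[22]
    price *= nodes
    nodes *= price + price
    price = 28
    price = (cap + 11) * log(cap)
    record(pos)
    return pos

price *= nodes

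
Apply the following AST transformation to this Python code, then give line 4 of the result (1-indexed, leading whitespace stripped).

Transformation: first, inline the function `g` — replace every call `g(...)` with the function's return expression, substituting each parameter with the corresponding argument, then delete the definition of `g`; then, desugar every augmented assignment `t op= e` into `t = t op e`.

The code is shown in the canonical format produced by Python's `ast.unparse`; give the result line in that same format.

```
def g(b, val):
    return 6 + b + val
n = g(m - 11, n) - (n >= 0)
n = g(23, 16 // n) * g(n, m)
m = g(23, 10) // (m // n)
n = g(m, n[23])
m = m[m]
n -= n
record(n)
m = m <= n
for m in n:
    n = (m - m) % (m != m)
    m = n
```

n = 6 + m + n[23]

Transformed code:
n = 6 + (m - 11) + n - (n >= 0)
n = (6 + 23 + 16 // n) * (6 + n + m)
m = (6 + 23 + 10) // (m // n)
n = 6 + m + n[23]
m = m[m]
n = n - n
record(n)
m = m <= n
for m in n:
    n = (m - m) % (m != m)
    m = n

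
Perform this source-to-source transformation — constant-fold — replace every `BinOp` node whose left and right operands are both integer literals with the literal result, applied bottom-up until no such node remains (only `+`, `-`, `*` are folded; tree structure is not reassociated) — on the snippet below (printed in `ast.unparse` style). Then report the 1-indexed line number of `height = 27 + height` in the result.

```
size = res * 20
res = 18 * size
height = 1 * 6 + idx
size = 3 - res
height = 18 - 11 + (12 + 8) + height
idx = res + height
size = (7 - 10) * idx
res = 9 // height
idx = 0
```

Transformed code:
size = res * 20
res = 18 * size
height = 6 + idx
size = 3 - res
height = 27 + height
idx = res + height
size = -3 * idx
res = 9 // height
idx = 0

5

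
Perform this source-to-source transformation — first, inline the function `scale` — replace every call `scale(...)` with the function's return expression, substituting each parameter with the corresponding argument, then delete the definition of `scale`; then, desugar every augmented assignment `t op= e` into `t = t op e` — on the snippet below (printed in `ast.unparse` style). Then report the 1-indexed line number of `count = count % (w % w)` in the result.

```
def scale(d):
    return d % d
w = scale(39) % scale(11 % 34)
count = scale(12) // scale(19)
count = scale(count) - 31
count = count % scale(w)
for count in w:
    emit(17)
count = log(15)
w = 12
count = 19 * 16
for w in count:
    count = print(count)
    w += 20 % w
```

Transformed code:
w = 39 % 39 % (11 % 34 % (11 % 34))
count = 12 % 12 // (19 % 19)
count = count % count - 31
count = count % (w % w)
for count in w:
    emit(17)
count = log(15)
w = 12
count = 19 * 16
for w in count:
    count = print(count)
    w = w + 20 % w

4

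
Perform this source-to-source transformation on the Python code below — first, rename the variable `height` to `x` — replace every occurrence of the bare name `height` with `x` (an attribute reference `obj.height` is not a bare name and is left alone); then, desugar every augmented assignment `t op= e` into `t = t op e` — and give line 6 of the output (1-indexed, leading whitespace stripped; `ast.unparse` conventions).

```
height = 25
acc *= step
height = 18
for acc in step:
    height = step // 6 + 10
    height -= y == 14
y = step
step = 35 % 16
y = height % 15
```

x = x - (y == 14)

Transformed code:
x = 25
acc = acc * step
x = 18
for acc in step:
    x = step // 6 + 10
    x = x - (y == 14)
y = step
step = 35 % 16
y = x % 15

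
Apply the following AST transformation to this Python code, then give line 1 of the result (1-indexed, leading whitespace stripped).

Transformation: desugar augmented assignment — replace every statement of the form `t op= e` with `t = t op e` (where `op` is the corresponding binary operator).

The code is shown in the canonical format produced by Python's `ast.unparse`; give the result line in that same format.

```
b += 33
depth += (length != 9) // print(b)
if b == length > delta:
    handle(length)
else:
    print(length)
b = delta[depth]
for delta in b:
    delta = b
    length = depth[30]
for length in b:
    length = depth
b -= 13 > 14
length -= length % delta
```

b = b + 33

Transformed code:
b = b + 33
depth = depth + (length != 9) // print(b)
if b == length > delta:
    handle(length)
else:
    print(length)
b = delta[depth]
for delta in b:
    delta = b
    length = depth[30]
for length in b:
    length = depth
b = b - (13 > 14)
length = length - length % delta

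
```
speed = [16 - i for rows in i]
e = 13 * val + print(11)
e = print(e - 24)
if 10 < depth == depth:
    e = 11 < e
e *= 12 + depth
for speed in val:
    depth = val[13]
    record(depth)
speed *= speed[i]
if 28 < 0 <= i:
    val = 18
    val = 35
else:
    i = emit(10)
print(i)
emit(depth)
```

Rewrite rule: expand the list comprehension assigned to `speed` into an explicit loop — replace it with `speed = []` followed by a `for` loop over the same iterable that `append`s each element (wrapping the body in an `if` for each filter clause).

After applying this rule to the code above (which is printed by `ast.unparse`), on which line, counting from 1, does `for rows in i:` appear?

2

Transformed code:
speed = []
for rows in i:
    speed.append(16 - i)
e = 13 * val + print(11)
e = print(e - 24)
if 10 < depth == depth:
    e = 11 < e
e *= 12 + depth
for speed in val:
    depth = val[13]
    record(depth)
speed *= speed[i]
if 28 < 0 <= i:
    val = 18
    val = 35
else:
    i = emit(10)
print(i)
emit(depth)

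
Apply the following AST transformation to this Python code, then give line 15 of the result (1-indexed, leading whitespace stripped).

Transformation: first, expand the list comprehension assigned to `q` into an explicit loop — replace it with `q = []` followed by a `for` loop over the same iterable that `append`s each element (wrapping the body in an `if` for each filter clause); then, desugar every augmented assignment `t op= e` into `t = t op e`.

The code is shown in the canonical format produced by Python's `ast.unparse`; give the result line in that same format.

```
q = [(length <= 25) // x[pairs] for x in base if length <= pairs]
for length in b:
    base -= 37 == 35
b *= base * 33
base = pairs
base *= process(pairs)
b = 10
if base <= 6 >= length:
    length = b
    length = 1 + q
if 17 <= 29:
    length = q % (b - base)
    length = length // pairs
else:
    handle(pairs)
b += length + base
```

Transformed code:
q = []
for x in base:
    if length <= pairs:
        q.append((length <= 25) // x[pairs])
for length in b:
    base = base - (37 == 35)
b = b * (base * 33)
base = pairs
base = base * process(pairs)
b = 10
if base <= 6 >= length:
    length = b
    length = 1 + q
if 17 <= 29:
    length = q % (b - base)
    length = length // pairs
else:
    handle(pairs)
b = b + (length + base)

length = q % (b - base)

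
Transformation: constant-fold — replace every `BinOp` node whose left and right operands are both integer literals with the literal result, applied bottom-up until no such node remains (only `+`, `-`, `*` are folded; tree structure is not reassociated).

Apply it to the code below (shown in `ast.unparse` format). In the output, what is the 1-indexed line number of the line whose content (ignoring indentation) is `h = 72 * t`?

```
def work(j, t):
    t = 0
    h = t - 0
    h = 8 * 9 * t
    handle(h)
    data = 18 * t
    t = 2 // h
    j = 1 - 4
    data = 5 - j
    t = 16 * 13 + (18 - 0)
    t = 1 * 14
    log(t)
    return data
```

Transformed code:
def work(j, t):
    t = 0
    h = t - 0
    h = 72 * t
    handle(h)
    data = 18 * t
    t = 2 // h
    j = -3
    data = 5 - j
    t = 226
    t = 14
    log(t)
    return data

4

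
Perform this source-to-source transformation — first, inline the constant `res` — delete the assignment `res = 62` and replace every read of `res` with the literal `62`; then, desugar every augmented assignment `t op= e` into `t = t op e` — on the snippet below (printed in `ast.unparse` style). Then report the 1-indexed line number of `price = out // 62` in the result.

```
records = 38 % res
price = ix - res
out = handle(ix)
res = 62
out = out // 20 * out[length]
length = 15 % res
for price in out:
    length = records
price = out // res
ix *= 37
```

Transformed code:
records = 38 % 62
price = ix - 62
out = handle(ix)
out = out // 20 * out[length]
length = 15 % 62
for price in out:
    length = records
price = out // 62
ix = ix * 37

8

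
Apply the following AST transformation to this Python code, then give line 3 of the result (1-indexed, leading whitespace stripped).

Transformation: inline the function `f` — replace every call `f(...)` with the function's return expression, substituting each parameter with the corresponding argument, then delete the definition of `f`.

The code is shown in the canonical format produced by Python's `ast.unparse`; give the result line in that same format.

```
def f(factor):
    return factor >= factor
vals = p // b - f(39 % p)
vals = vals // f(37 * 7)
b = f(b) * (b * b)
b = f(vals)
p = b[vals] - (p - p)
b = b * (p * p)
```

Transformed code:
vals = p // b - (39 % p >= 39 % p)
vals = vals // (37 * 7 >= 37 * 7)
b = (b >= b) * (b * b)
b = vals >= vals
p = b[vals] - (p - p)
b = b * (p * p)

b = (b >= b) * (b * b)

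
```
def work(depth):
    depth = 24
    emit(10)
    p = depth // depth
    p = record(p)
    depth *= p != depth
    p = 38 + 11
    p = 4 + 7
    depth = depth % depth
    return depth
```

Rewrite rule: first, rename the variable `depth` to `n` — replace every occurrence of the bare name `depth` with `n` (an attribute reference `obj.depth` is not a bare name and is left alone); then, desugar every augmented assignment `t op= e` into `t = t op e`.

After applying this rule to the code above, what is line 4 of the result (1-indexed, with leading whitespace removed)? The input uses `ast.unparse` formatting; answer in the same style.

p = n // n

Transformed code:
def work(n):
    n = 24
    emit(10)
    p = n // n
    p = record(p)
    n = n * (p != n)
    p = 38 + 11
    p = 4 + 7
    n = n % n
    return n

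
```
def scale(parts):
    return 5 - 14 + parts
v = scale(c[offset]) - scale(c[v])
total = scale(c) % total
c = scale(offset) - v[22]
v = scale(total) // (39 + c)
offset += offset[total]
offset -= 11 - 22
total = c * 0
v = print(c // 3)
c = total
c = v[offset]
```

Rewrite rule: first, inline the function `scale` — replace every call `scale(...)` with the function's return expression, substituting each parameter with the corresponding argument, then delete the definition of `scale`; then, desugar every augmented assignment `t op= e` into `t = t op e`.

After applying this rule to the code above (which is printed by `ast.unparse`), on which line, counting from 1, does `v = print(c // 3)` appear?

Transformed code:
v = 5 - 14 + c[offset] - (5 - 14 + c[v])
total = (5 - 14 + c) % total
c = 5 - 14 + offset - v[22]
v = (5 - 14 + total) // (39 + c)
offset = offset + offset[total]
offset = offset - (11 - 22)
total = c * 0
v = print(c // 3)
c = total
c = v[offset]

8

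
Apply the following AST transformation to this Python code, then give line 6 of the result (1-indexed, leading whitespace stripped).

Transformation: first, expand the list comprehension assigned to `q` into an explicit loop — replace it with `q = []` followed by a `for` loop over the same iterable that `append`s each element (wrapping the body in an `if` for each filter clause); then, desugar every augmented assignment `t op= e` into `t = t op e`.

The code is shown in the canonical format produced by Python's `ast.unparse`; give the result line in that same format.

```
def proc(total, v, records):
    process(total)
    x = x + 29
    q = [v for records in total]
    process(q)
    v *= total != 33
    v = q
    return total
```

q.append(v)

Transformed code:
def proc(total, v, records):
    process(total)
    x = x + 29
    q = []
    for records in total:
        q.append(v)
    process(q)
    v = v * (total != 33)
    v = q
    return total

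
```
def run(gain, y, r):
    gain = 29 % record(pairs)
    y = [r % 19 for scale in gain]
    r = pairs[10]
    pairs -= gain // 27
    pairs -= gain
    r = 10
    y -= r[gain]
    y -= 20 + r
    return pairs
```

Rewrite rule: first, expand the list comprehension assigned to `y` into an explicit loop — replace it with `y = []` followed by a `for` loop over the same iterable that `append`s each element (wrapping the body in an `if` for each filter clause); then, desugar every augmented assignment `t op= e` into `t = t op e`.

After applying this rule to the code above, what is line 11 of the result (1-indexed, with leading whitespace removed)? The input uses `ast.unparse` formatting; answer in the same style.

y = y - (20 + r)

Transformed code:
def run(gain, y, r):
    gain = 29 % record(pairs)
    y = []
    for scale in gain:
        y.append(r % 19)
    r = pairs[10]
    pairs = pairs - gain // 27
    pairs = pairs - gain
    r = 10
    y = y - r[gain]
    y = y - (20 + r)
    return pairs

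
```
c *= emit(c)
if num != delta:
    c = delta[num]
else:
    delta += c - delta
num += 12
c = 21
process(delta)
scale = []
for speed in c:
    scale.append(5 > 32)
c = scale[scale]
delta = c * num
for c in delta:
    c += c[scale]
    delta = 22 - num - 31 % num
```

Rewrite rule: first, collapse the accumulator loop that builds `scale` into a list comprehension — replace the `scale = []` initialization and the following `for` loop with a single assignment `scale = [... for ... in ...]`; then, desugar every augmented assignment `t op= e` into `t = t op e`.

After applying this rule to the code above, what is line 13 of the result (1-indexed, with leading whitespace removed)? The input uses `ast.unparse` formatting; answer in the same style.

c = c + c[scale]

Transformed code:
c = c * emit(c)
if num != delta:
    c = delta[num]
else:
    delta = delta + (c - delta)
num = num + 12
c = 21
process(delta)
scale = [5 > 32 for speed in c]
c = scale[scale]
delta = c * num
for c in delta:
    c = c + c[scale]
    delta = 22 - num - 31 % num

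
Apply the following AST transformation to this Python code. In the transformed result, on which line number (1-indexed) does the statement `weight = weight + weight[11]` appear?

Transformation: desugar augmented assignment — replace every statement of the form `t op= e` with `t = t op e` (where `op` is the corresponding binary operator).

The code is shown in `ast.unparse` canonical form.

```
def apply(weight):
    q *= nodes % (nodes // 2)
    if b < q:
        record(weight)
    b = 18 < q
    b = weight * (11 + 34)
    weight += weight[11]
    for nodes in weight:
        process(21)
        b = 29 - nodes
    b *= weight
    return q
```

7

Transformed code:
def apply(weight):
    q = q * (nodes % (nodes // 2))
    if b < q:
        record(weight)
    b = 18 < q
    b = weight * (11 + 34)
    weight = weight + weight[11]
    for nodes in weight:
        process(21)
        b = 29 - nodes
    b = b * weight
    return q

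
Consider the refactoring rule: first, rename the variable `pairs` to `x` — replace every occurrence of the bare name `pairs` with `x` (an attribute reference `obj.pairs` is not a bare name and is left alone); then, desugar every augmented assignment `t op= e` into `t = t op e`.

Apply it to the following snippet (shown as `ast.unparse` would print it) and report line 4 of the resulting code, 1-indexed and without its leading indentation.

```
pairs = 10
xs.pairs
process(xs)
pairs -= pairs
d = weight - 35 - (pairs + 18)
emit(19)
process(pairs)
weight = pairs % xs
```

x = x - x

Transformed code:
x = 10
xs.pairs
process(xs)
x = x - x
d = weight - 35 - (x + 18)
emit(19)
process(x)
weight = x % xs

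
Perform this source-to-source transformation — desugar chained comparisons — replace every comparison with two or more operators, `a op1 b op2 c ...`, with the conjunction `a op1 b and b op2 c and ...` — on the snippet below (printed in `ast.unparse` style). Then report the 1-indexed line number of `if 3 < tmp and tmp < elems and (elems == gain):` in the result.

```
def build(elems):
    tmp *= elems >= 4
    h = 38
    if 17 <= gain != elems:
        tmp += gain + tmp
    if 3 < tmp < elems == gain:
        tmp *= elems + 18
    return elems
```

6

Transformed code:
def build(elems):
    tmp *= elems >= 4
    h = 38
    if 17 <= gain and gain != elems:
        tmp += gain + tmp
    if 3 < tmp and tmp < elems and (elems == gain):
        tmp *= elems + 18
    return elems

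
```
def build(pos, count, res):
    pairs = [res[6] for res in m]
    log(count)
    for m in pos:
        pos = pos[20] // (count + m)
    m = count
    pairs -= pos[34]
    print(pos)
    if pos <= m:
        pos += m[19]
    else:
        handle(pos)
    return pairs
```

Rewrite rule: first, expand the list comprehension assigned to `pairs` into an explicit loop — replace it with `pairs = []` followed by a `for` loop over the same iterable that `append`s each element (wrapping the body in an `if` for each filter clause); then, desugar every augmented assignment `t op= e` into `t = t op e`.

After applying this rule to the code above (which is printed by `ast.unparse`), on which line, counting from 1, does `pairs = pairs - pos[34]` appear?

Transformed code:
def build(pos, count, res):
    pairs = []
    for res in m:
        pairs.append(res[6])
    log(count)
    for m in pos:
        pos = pos[20] // (count + m)
    m = count
    pairs = pairs - pos[34]
    print(pos)
    if pos <= m:
        pos = pos + m[19]
    else:
        handle(pos)
    return pairs

9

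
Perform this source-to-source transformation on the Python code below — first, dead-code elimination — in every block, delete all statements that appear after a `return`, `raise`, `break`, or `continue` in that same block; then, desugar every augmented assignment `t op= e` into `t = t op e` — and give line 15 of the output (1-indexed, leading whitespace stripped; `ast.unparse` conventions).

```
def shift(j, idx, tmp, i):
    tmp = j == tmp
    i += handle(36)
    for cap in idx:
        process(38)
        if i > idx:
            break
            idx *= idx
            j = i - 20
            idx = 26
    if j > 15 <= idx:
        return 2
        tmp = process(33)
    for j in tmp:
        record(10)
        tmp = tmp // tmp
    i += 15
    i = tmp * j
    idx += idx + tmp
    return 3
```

idx = idx + (idx + tmp)

Transformed code:
def shift(j, idx, tmp, i):
    tmp = j == tmp
    i = i + handle(36)
    for cap in idx:
        process(38)
        if i > idx:
            break
    if j > 15 <= idx:
        return 2
    for j in tmp:
        record(10)
        tmp = tmp // tmp
    i = i + 15
    i = tmp * j
    idx = idx + (idx + tmp)
    return 3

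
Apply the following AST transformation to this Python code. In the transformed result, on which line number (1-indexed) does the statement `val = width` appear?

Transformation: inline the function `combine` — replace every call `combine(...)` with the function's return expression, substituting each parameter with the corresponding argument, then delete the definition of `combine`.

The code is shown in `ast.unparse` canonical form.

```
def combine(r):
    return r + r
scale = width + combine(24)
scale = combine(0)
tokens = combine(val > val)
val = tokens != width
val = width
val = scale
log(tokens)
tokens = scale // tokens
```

Transformed code:
scale = width + (24 + 24)
scale = 0 + 0
tokens = (val > val) + (val > val)
val = tokens != width
val = width
val = scale
log(tokens)
tokens = scale // tokens

5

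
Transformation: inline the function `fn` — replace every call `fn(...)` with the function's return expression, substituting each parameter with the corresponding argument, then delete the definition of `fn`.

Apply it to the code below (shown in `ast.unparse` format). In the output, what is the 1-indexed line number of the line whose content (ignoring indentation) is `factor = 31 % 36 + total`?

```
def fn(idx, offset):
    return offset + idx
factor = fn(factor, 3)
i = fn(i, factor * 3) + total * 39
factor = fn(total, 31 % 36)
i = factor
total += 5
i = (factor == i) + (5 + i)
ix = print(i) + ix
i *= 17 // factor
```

3

Transformed code:
factor = 3 + factor
i = factor * 3 + i + total * 39
factor = 31 % 36 + total
i = factor
total += 5
i = (factor == i) + (5 + i)
ix = print(i) + ix
i *= 17 // factor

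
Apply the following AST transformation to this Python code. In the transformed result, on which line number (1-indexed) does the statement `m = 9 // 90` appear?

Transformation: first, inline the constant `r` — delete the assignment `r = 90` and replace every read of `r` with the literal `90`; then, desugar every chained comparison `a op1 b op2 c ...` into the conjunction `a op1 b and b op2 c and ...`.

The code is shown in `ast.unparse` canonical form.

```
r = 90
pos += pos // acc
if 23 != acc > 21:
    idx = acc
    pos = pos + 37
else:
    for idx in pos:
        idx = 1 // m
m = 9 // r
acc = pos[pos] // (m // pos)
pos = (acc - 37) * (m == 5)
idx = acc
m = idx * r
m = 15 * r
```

8

Transformed code:
pos += pos // acc
if 23 != acc and acc > 21:
    idx = acc
    pos = pos + 37
else:
    for idx in pos:
        idx = 1 // m
m = 9 // 90
acc = pos[pos] // (m // pos)
pos = (acc - 37) * (m == 5)
idx = acc
m = idx * 90
m = 15 * 90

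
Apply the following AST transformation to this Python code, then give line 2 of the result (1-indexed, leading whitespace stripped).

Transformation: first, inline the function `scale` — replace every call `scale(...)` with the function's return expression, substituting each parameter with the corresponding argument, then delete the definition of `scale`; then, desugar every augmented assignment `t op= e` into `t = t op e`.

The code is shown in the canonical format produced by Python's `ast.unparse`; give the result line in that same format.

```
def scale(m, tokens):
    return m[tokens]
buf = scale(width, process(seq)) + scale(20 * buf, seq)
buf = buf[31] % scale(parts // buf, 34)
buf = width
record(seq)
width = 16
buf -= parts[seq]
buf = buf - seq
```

Transformed code:
buf = width[process(seq)] + (20 * buf)[seq]
buf = buf[31] % (parts // buf)[34]
buf = width
record(seq)
width = 16
buf = buf - parts[seq]
buf = buf - seq

buf = buf[31] % (parts // buf)[34]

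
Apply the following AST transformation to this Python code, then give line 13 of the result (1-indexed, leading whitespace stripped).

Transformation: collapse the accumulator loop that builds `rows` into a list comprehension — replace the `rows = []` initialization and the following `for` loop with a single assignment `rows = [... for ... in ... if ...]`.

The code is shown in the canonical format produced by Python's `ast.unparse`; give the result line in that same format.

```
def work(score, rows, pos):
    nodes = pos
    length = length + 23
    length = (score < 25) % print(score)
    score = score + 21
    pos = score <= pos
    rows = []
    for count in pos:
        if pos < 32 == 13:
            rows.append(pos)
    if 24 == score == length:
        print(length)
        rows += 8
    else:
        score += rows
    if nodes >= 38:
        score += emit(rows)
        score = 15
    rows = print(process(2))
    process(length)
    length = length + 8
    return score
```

if nodes >= 38:

Transformed code:
def work(score, rows, pos):
    nodes = pos
    length = length + 23
    length = (score < 25) % print(score)
    score = score + 21
    pos = score <= pos
    rows = [pos for count in pos if pos < 32 == 13]
    if 24 == score == length:
        print(length)
        rows += 8
    else:
        score += rows
    if nodes >= 38:
        score += emit(rows)
        score = 15
    rows = print(process(2))
    process(length)
    length = length + 8
    return score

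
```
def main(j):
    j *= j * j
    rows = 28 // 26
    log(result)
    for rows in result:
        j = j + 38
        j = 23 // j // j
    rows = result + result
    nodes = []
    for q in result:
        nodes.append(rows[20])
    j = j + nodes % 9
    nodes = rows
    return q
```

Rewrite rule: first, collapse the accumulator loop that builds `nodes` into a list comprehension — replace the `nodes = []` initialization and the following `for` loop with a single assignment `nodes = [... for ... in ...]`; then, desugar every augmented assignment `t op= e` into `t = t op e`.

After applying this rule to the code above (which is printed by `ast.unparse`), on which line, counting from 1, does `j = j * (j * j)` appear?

2

Transformed code:
def main(j):
    j = j * (j * j)
    rows = 28 // 26
    log(result)
    for rows in result:
        j = j + 38
        j = 23 // j // j
    rows = result + result
    nodes = [rows[20] for q in result]
    j = j + nodes % 9
    nodes = rows
    return q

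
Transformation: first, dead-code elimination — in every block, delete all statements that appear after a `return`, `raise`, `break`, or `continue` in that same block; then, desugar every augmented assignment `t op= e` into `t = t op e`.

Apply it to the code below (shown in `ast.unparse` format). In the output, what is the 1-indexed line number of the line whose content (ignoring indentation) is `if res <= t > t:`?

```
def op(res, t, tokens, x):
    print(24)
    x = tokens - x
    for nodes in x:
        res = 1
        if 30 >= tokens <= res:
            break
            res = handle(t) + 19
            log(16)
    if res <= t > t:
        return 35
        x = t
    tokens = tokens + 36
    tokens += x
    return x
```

Transformed code:
def op(res, t, tokens, x):
    print(24)
    x = tokens - x
    for nodes in x:
        res = 1
        if 30 >= tokens <= res:
            break
    if res <= t > t:
        return 35
    tokens = tokens + 36
    tokens = tokens + x
    return x

8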